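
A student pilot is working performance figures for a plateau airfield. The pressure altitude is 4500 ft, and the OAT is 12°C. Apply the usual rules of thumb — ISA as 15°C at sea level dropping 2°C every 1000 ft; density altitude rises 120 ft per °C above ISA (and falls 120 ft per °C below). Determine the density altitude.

ISA temperature at 4500 ft = 15 − 2 × (4500/1000) = 6°C.
ISA deviation = 12 − 6 = +6°C.
Density altitude = 4500 + 120 × (6) = 4500 + (+720) = 5220 ft.

5220 ft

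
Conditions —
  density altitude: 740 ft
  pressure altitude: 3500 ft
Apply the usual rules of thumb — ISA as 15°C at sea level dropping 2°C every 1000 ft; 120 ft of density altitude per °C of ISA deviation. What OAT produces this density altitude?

-15°C

Density altitude − pressure altitude = 740 − 3500 = -2760 ft.
At 120 ft/°C that is an ISA deviation of -2760/120 = -23°C.
ISA temperature at 3500 ft = 15 − 2 × (3500/1000) = 8°C.
OAT = ISA + deviation = 8 + (-23) = -15°C.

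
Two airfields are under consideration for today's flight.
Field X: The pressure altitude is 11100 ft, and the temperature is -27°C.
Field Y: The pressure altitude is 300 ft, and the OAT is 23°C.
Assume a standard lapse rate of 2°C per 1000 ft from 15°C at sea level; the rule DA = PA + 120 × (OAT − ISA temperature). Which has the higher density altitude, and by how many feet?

Field X: ISA temp = -7.2°C, deviation -19.8°C, DA = 11100 + 120 × (-19.8) = 8724 ft.
Field Y: ISA temp = 14.4°C, deviation +8.6°C, DA = 300 + 120 × 8.6 = 1332 ft.
Field X is higher by 8724 − 1332 = 7392 ft.

Field X by 7392 ft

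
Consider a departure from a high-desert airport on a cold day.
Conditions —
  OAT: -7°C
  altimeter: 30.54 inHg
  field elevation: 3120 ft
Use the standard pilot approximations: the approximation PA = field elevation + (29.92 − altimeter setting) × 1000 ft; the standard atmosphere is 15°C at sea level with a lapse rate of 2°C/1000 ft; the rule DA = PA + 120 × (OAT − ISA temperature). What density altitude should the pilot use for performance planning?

Pressure altitude = 3120 + (29.92 − 30.54) × 1000 = 3120 + (-620) = 2500 ft.
ISA temperature at 2500 ft = 15 − 2 × (2500/1000) = 10°C.
ISA deviation = -7 − 10 = -17°C.
Density altitude = 2500 + 120 × (-17) = 460 ft.

460 ft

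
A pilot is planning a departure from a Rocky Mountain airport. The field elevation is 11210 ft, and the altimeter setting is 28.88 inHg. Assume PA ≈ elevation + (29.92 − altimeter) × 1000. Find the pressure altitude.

12250 ft

Pressure correction = (29.92 − 28.88) × 1000 = +1040 ft.
Pressure altitude = 11210 + (+1040) = 12250 ft.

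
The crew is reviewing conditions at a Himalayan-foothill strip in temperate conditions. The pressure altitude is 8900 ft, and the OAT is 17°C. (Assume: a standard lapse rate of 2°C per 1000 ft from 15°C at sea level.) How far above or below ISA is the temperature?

ISA+19.8°C

ISA temperature at 8900 ft = 15 − 2 × (8900/1000) = -2.8°C.
Deviation = OAT − ISA = 17 − (-2.8) = +19.8°C.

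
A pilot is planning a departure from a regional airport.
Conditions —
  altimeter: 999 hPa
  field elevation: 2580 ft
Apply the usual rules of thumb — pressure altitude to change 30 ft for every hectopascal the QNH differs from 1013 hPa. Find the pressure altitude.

Pressure correction = (1013 − 999) × 30 = +420 ft.
Pressure altitude = 2580 + (+420) = 3000 ft.

3000 ft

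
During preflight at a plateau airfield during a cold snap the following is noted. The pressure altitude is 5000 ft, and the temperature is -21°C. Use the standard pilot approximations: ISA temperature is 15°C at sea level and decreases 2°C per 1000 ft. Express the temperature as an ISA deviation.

ISA temperature at 5000 ft = 15 − 2 × (5000/1000) = 5°C.
Deviation = OAT − ISA = -21 − 5 = -26°C.

ISA-26°C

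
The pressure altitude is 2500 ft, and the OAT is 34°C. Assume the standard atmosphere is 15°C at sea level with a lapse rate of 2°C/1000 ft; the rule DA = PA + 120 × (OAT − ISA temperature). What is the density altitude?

5380 ft

ISA temperature at 2500 ft = 15 − 2 × (2500/1000) = 10°C.
ISA deviation = 34 − 10 = +24°C.
Density altitude = 2500 + 120 × (24) = 2500 + (+2880) = 5380 ft.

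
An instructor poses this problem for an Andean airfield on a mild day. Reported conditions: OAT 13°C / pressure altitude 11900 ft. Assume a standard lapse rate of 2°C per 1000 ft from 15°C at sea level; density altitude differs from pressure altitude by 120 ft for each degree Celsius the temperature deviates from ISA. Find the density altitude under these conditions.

14516 ft

ISA temperature at 11900 ft = 15 − 2 × (11900/1000) = -8.8°C.
ISA deviation = 13 − (-8.8) = +21.8°C.
Density altitude = 11900 + 120 × (21.8) = 11900 + (+2616) = 14516 ft.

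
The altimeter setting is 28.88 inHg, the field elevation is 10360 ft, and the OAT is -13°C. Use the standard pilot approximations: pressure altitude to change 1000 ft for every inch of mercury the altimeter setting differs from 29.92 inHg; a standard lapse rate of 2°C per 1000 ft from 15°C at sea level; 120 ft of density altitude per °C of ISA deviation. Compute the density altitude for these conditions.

10776 ft

Pressure altitude = 10360 + (29.92 − 28.88) × 1000 = 10360 + (+1040) = 11400 ft.
ISA temperature at 11400 ft = 15 − 2 × (11400/1000) = -7.8°C.
ISA deviation = -13 − (-7.8) = -5.2°C.
Density altitude = 11400 + 120 × (-5.2) = 10776 ft.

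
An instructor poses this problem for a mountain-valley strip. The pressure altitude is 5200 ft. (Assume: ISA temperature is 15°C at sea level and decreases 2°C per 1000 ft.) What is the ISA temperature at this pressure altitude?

ISA temperature = 15 − 2 × (5200/1000) = 15 − 10.4 = 4.6°C.

4.6°C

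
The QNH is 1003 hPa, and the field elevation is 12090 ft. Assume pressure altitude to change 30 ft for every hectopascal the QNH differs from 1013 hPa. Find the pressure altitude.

12390 ft

Pressure correction = (1013 − 1003) × 30 = +300 ft.
Pressure altitude = 12090 + (+300) = 12390 ft.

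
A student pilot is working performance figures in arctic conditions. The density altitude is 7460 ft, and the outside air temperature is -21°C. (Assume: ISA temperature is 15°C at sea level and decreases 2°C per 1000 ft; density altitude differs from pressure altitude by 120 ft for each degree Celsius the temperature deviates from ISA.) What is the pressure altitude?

9500 ft

DA = PA + 120 × (OAT − (15 − 2·PA/1000)) = PA + 120·OAT − 1800 + 0.24·PA = 1.24·PA + 120·OAT − 1800.
So 1.24·PA = 7460 − 120 × (-21) + 1800 = 11780.
PA = 11780 / 1.24 = 9500 ft.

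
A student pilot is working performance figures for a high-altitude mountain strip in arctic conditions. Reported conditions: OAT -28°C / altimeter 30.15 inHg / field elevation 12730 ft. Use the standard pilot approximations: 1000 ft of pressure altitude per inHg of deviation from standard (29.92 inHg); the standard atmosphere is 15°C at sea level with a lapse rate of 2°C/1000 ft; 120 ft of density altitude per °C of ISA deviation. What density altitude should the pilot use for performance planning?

10340 ft

Pressure altitude = 12730 + (29.92 − 30.15) × 1000 = 12730 + (-230) = 12500 ft.
ISA temperature at 12500 ft = 15 − 2 × (12500/1000) = -10°C.
ISA deviation = -28 − (-10) = -18°C.
Density altitude = 12500 + 120 × (-18) = 10340 ft.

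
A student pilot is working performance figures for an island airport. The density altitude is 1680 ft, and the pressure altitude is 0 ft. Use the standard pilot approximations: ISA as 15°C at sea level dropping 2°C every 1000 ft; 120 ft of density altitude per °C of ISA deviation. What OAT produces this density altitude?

Density altitude − pressure altitude = 1680 − 0 = +1680 ft.
At 120 ft/°C that is an ISA deviation of 1680/120 = +14°C.
ISA temperature at 0 ft = 15 − 2 × (0/1000) = 15°C.
OAT = ISA + deviation = 15 + (+14) = 29°C.

29°C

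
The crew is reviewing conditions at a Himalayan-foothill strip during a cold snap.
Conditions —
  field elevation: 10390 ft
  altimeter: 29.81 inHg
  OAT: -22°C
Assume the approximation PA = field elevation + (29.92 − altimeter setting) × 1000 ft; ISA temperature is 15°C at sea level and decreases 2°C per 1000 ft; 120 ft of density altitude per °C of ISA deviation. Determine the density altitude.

8580 ft

Pressure altitude = 10390 + (29.92 − 29.81) × 1000 = 10390 + (+110) = 10500 ft.
ISA temperature at 10500 ft = 15 − 2 × (10500/1000) = -6°C.
ISA deviation = -22 − (-6) = -16°C.
Density altitude = 10500 + 120 × (-16) = 8580 ft.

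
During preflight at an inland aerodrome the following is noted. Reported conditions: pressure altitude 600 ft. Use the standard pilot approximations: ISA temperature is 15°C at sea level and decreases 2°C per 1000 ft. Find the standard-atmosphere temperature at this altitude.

13.8°C

ISA temperature = 15 − 2 × (600/1000) = 15 − 1.2 = 13.8°C.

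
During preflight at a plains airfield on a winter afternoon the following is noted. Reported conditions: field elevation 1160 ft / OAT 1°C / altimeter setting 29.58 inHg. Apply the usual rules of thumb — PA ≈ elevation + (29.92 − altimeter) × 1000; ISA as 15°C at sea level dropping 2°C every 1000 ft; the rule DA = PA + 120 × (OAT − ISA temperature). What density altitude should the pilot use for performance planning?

180 ft

Pressure altitude = 1160 + (29.92 − 29.58) × 1000 = 1160 + (+340) = 1500 ft.
ISA temperature at 1500 ft = 15 − 2 × (1500/1000) = 12°C.
ISA deviation = 1 − 12 = -11°C.
Density altitude = 1500 + 120 × (-11) = 180 ft.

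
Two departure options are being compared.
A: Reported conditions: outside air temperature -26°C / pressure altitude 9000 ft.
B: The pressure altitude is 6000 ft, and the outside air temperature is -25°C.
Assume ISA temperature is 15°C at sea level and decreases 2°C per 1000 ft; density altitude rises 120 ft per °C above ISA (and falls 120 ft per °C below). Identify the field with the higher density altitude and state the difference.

A by 3600 ft

A: ISA temp = -3°C, deviation -23°C, DA = 9000 + 120 × (-23) = 6240 ft.
B: ISA temp = 3°C, deviation -28°C, DA = 6000 + 120 × (-28) = 2640 ft.
A is higher by 6240 − 2640 = 3600 ft.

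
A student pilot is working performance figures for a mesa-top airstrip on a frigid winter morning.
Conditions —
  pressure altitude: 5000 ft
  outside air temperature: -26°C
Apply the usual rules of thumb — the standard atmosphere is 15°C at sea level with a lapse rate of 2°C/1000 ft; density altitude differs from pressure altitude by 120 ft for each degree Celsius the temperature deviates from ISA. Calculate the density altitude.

1280 ft

ISA temperature at 5000 ft = 15 − 2 × (5000/1000) = 5°C.
ISA deviation = -26 − 5 = -31°C.
Density altitude = 5000 + 120 × (-31) = 5000 + (-3720) = 1280 ft.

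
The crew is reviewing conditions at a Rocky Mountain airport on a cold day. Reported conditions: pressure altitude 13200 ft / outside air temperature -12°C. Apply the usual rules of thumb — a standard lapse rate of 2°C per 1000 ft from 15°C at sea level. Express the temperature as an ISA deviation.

ISA-0.6°C

ISA temperature at 13200 ft = 15 − 2 × (13200/1000) = -11.4°C.
Deviation = OAT − ISA = -12 − (-11.4) = -0.6°C.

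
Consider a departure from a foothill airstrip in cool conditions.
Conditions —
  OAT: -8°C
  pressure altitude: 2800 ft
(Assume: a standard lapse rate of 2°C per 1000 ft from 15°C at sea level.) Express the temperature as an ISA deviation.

ISA temperature at 2800 ft = 15 − 2 × (2800/1000) = 9.4°C.
Deviation = OAT − ISA = -8 − 9.4 = -17.4°C.

ISA-17.4°C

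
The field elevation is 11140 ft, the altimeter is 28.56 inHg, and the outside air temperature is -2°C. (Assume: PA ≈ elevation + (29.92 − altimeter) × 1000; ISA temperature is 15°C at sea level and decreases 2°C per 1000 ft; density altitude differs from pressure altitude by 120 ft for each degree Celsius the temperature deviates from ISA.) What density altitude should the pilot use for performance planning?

Pressure altitude = 11140 + (29.92 − 28.56) × 1000 = 11140 + (+1360) = 12500 ft.
ISA temperature at 12500 ft = 15 − 2 × (12500/1000) = -10°C.
ISA deviation = -2 − (-10) = +8°C.
Density altitude = 12500 + 120 × (8) = 13460 ft.

13460 ft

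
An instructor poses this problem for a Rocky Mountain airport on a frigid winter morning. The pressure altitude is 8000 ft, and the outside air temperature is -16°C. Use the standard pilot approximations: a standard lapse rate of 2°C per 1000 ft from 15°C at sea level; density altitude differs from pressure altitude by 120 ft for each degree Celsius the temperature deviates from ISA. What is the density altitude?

ISA temperature at 8000 ft = 15 − 2 × (8000/1000) = -1°C.
ISA deviation = -16 − (-1) = -15°C.
Density altitude = 8000 + 120 × (-15) = 8000 + (-1800) = 6200 ft.

6200 ft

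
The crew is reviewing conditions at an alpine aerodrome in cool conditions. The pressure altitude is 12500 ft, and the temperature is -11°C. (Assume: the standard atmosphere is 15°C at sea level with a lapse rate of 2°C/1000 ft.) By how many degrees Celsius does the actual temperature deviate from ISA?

ISA-1°C

ISA temperature at 12500 ft = 15 − 2 × (12500/1000) = -10°C.
Deviation = OAT − ISA = -11 − (-10) = -1°C.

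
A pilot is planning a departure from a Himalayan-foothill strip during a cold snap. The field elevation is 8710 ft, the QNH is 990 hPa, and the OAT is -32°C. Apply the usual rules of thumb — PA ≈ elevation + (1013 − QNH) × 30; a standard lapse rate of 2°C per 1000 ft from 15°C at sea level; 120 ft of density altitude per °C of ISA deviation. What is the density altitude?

Pressure altitude = 8710 + (1013 − 990) × 30 = 8710 + (+690) = 9400 ft.
ISA temperature at 9400 ft = 15 − 2 × (9400/1000) = -3.8°C.
ISA deviation = -32 − (-3.8) = -28.2°C.
Density altitude = 9400 + 120 × (-28.2) = 6016 ft.

6016 ft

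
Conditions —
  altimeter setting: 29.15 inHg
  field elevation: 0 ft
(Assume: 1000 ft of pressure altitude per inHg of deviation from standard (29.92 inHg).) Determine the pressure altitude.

770 ft

Pressure correction = (29.92 − 29.15) × 1000 = +770 ft.
Pressure altitude = 0 + (+770) = 770 ft.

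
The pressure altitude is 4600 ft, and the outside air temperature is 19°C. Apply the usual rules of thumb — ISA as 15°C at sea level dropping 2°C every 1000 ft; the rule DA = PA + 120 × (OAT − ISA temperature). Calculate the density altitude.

ISA temperature at 4600 ft = 15 − 2 × (4600/1000) = 5.8°C.
ISA deviation = 19 − 5.8 = +13.2°C.
Density altitude = 4600 + 120 × (13.2) = 4600 + (+1584) = 6184 ft.

6184 ft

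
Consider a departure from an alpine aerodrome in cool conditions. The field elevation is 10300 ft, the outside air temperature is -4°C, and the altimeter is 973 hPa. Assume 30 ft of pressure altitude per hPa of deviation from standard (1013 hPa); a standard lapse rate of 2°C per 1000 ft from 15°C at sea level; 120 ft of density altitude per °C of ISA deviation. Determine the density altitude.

Pressure altitude = 10300 + (1013 − 973) × 30 = 10300 + (+1200) = 11500 ft.
ISA temperature at 11500 ft = 15 − 2 × (11500/1000) = -8°C.
ISA deviation = -4 − (-8) = +4°C.
Density altitude = 11500 + 120 × (4) = 11980 ft.

11980 ft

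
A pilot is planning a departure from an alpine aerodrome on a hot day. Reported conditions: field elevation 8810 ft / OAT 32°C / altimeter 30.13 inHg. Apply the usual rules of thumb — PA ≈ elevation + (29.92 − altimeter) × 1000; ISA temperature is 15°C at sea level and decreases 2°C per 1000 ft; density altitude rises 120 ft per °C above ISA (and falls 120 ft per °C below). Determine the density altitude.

Pressure altitude = 8810 + (29.92 − 30.13) × 1000 = 8810 + (-210) = 8600 ft.
ISA temperature at 8600 ft = 15 − 2 × (8600/1000) = -2.2°C.
ISA deviation = 32 − (-2.2) = +34.2°C.
Density altitude = 8600 + 120 × (34.2) = 12704 ft.

12704 ft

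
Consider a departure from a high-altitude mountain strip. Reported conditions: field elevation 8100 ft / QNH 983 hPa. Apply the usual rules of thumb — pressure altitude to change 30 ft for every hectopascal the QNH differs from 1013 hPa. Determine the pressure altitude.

Pressure correction = (1013 − 983) × 30 = +900 ft.
Pressure altitude = 8100 + (+900) = 9000 ft.

9000 ft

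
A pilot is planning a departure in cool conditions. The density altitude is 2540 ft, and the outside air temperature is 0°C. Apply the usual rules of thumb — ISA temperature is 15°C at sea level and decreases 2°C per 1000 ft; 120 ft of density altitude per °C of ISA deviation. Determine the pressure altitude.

3500 ft

DA = PA + 120 × (OAT − (15 − 2·PA/1000)) = PA + 120·OAT − 1800 + 0.24·PA = 1.24·PA + 120·OAT − 1800.
So 1.24·PA = 2540 − 120 × 0 + 1800 = 4340.
PA = 4340 / 1.24 = 3500 ft.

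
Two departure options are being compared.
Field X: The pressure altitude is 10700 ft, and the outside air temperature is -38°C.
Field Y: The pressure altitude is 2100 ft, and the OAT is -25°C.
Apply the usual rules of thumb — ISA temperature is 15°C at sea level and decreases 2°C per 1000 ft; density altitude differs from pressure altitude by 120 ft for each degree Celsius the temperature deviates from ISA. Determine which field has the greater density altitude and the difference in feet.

Field X by 9104 ft

Field X: ISA temp = -6.4°C, deviation -31.6°C, DA = 10700 + 120 × (-31.6) = 6908 ft.
Field Y: ISA temp = 10.8°C, deviation -35.8°C, DA = 2100 + 120 × (-35.8) = -2196 ft.
Field X is higher by 6908 − (-2196) = 9104 ft.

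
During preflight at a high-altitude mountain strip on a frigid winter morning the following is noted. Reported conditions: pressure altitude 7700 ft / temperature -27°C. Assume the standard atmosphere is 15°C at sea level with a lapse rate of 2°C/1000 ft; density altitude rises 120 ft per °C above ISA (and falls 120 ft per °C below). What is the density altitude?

ISA temperature at 7700 ft = 15 − 2 × (7700/1000) = -0.4°C.
ISA deviation = -27 − (-0.4) = -26.6°C.
Density altitude = 7700 + 120 × (-26.6) = 7700 + (-3192) = 4508 ft.

4508 ft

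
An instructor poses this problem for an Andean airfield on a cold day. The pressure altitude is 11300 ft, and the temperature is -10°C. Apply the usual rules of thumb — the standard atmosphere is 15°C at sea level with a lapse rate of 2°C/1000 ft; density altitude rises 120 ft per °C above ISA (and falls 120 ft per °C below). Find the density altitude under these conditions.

11012 ft

ISA temperature at 11300 ft = 15 − 2 × (11300/1000) = -7.6°C.
ISA deviation = -10 − (-7.6) = -2.4°C.
Density altitude = 11300 + 120 × (-2.4) = 11300 + (-288) = 11012 ft.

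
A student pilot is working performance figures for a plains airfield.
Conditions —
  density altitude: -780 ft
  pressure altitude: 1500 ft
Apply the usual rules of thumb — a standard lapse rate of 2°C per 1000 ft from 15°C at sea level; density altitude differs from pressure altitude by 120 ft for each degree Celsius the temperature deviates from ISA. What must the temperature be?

Density altitude − pressure altitude = -780 − 1500 = -2280 ft.
At 120 ft/°C that is an ISA deviation of -2280/120 = -19°C.
ISA temperature at 1500 ft = 15 − 2 × (1500/1000) = 12°C.
OAT = ISA + deviation = 12 + (-19) = -7°C.

-7°C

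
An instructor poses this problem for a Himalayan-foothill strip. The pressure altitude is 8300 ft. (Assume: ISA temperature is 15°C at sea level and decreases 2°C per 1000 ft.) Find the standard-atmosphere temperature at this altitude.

ISA temperature = 15 − 2 × (8300/1000) = 15 − 16.6 = -1.6°C.

-1.6°C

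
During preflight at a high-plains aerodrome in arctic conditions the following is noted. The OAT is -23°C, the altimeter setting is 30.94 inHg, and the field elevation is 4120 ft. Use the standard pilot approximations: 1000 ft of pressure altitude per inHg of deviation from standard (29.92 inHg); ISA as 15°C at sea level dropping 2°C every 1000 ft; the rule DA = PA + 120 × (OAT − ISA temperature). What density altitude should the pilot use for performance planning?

Pressure altitude = 4120 + (29.92 − 30.94) × 1000 = 4120 + (-1020) = 3100 ft.
ISA temperature at 3100 ft = 15 − 2 × (3100/1000) = 8.8°C.
ISA deviation = -23 − 8.8 = -31.8°C.
Density altitude = 3100 + 120 × (-31.8) = -716 ft.

-716 ft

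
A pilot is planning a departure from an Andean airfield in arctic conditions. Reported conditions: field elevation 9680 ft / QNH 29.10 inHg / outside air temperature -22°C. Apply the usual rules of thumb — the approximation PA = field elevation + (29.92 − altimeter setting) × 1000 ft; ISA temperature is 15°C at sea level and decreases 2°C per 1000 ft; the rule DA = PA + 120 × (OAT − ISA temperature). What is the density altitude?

Pressure altitude = 9680 + (29.92 − 29.10) × 1000 = 9680 + (+820) = 10500 ft.
ISA temperature at 10500 ft = 15 − 2 × (10500/1000) = -6°C.
ISA deviation = -22 − (-6) = -16°C.
Density altitude = 10500 + 120 × (-16) = 8580 ft.

8580 ft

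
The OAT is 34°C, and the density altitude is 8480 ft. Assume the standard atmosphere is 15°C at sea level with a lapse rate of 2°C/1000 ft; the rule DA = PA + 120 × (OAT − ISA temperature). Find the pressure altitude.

5000 ft

DA = PA + 120 × (OAT − (15 − 2·PA/1000)) = PA + 120·OAT − 1800 + 0.24·PA = 1.24·PA + 120·OAT − 1800.
So 1.24·PA = 8480 − 120 × 34 + 1800 = 6200.
PA = 6200 / 1.24 = 5000 ft.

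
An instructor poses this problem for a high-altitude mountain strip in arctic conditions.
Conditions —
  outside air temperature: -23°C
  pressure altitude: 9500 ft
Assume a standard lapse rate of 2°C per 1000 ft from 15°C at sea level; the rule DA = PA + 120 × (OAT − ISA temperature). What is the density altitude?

ISA temperature at 9500 ft = 15 − 2 × (9500/1000) = -4°C.
ISA deviation = -23 − (-4) = -19°C.
Density altitude = 9500 + 120 × (-19) = 9500 + (-2280) = 7220 ft.

7220 ft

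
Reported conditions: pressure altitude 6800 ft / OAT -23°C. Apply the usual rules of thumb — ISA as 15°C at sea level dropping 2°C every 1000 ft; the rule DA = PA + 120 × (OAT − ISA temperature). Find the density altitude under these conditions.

3872 ft

ISA temperature at 6800 ft = 15 − 2 × (6800/1000) = 1.4°C.
ISA deviation = -23 − 1.4 = -24.4°C.
Density altitude = 6800 + 120 × (-24.4) = 6800 + (-2928) = 3872 ft.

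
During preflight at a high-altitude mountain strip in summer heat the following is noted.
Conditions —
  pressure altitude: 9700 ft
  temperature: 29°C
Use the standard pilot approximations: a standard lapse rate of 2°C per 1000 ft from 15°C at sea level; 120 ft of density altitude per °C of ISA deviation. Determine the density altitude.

ISA temperature at 9700 ft = 15 − 2 × (9700/1000) = -4.4°C.
ISA deviation = 29 − (-4.4) = +33.4°C.
Density altitude = 9700 + 120 × (33.4) = 9700 + (+4008) = 13708 ft.

13708 ft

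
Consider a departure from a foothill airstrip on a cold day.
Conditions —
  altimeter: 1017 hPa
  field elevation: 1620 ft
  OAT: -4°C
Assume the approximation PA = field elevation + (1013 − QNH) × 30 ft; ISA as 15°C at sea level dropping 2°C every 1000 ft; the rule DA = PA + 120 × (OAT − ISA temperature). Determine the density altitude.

Pressure altitude = 1620 + (1013 − 1017) × 30 = 1620 + (-120) = 1500 ft.
ISA temperature at 1500 ft = 15 − 2 × (1500/1000) = 12°C.
ISA deviation = -4 − 12 = -16°C.
Density altitude = 1500 + 120 × (-16) = -420 ft.

-420 ft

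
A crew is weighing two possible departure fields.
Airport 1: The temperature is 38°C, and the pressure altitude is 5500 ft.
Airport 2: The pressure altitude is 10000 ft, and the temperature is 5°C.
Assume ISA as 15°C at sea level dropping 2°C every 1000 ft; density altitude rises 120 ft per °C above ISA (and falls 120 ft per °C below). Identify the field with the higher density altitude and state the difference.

Airport 1: ISA temp = 4°C, deviation +34°C, DA = 5500 + 120 × 34 = 9580 ft.
Airport 2: ISA temp = -5°C, deviation +10°C, DA = 10000 + 120 × 10 = 11200 ft.
Airport 2 is higher by 11200 − 9580 = 1620 ft.

Airport 2 by 1620 ft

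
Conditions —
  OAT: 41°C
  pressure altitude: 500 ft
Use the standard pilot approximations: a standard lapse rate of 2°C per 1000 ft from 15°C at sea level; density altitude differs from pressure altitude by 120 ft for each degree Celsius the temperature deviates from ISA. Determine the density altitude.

ISA temperature at 500 ft = 15 − 2 × (500/1000) = 14°C.
ISA deviation = 41 − 14 = +27°C.
Density altitude = 500 + 120 × (27) = 500 + (+3240) = 3740 ft.

3740 ft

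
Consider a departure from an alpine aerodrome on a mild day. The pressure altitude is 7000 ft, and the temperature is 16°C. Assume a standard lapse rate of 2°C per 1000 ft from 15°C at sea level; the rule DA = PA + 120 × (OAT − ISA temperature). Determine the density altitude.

8800 ft

ISA temperature at 7000 ft = 15 − 2 × (7000/1000) = 1°C.
ISA deviation = 16 − 1 = +15°C.
Density altitude = 7000 + 120 × (15) = 7000 + (+1800) = 8800 ft.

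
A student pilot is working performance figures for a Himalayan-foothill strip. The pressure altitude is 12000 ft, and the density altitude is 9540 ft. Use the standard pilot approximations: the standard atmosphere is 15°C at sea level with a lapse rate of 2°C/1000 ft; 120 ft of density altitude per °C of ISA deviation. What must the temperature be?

-29.5°C

Density altitude − pressure altitude = 9540 − 12000 = -2460 ft.
At 120 ft/°C that is an ISA deviation of -2460/120 = -20.5°C.
ISA temperature at 12000 ft = 15 − 2 × (12000/1000) = -9°C.
OAT = ISA + deviation = -9 + (-20.5) = -29.5°C.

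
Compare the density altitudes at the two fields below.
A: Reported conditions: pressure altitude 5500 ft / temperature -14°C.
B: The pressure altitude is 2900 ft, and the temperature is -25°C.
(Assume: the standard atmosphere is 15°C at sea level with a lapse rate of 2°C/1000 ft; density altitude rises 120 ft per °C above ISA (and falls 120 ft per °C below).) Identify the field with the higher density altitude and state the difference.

A: ISA temp = 4°C, deviation -18°C, DA = 5500 + 120 × (-18) = 3340 ft.
B: ISA temp = 9.2°C, deviation -34.2°C, DA = 2900 + 120 × (-34.2) = -1204 ft.
A is higher by 3340 − (-1204) = 4544 ft.

A by 4544 ft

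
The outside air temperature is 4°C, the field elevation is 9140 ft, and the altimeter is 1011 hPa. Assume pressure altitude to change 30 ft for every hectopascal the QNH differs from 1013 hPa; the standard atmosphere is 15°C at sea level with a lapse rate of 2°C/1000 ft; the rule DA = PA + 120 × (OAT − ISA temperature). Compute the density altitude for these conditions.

Pressure altitude = 9140 + (1013 − 1011) × 30 = 9140 + (+60) = 9200 ft.
ISA temperature at 9200 ft = 15 − 2 × (9200/1000) = -3.4°C.
ISA deviation = 4 − (-3.4) = +7.4°C.
Density altitude = 9200 + 120 × (7.4) = 10088 ft.

10088 ft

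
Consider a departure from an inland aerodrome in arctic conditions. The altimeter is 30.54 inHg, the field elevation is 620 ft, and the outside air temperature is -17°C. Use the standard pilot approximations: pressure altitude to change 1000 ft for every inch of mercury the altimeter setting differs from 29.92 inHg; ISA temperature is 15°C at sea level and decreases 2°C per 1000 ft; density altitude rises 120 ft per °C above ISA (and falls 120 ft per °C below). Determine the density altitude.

Pressure altitude = 620 + (29.92 − 30.54) × 1000 = 620 + (-620) = 0 ft.
ISA temperature at 0 ft = 15 − 2 × (0/1000) = 15°C.
ISA deviation = -17 − 15 = -32°C.
Density altitude = 0 + 120 × (-32) = -3840 ft.

-3840 ft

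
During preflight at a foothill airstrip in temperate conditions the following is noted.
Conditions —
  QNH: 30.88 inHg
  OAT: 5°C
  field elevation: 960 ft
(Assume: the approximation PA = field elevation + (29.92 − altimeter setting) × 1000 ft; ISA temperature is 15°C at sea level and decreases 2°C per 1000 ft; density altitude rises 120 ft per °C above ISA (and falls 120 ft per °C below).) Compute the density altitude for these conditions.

-1200 ft

Pressure altitude = 960 + (29.92 − 30.88) × 1000 = 960 + (-960) = 0 ft.
ISA temperature at 0 ft = 15 − 2 × (0/1000) = 15°C.
ISA deviation = 5 − 15 = -10°C.
Density altitude = 0 + 120 × (-10) = -1200 ft.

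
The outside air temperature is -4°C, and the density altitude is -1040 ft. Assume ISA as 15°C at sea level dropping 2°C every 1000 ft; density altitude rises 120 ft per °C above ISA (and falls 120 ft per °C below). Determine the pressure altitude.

DA = PA + 120 × (OAT − (15 − 2·PA/1000)) = PA + 120·OAT − 1800 + 0.24·PA = 1.24·PA + 120·OAT − 1800.
So 1.24·PA = -1040 − 120 × (-4) + 1800 = 1240.
PA = 1240 / 1.24 = 1000 ft.

1000 ft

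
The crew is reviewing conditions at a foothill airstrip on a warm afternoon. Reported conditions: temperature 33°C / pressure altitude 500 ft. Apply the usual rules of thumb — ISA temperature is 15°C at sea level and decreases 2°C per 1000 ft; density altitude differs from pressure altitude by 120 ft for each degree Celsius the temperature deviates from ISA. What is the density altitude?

2780 ft

ISA temperature at 500 ft = 15 − 2 × (500/1000) = 14°C.
ISA deviation = 33 − 14 = +19°C.
Density altitude = 500 + 120 × (19) = 500 + (+2280) = 2780 ft.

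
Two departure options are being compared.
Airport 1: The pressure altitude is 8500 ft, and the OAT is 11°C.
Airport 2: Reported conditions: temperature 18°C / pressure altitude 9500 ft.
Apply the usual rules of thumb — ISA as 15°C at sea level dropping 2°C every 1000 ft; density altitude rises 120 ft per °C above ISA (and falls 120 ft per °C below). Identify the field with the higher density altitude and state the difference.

Airport 2 by 2080 ft

Airport 1: ISA temp = -2°C, deviation +13°C, DA = 8500 + 120 × 13 = 10060 ft.
Airport 2: ISA temp = -4°C, deviation +22°C, DA = 9500 + 120 × 22 = 12140 ft.
Airport 2 is higher by 12140 − 10060 = 2080 ft.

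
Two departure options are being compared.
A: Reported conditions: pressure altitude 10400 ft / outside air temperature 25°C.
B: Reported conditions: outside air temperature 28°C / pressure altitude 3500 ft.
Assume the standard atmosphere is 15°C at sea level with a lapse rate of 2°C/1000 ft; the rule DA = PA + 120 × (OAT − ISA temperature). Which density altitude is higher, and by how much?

A: ISA temp = -5.8°C, deviation +30.8°C, DA = 10400 + 120 × 30.8 = 14096 ft.
B: ISA temp = 8°C, deviation +20°C, DA = 3500 + 120 × 20 = 5900 ft.
A is higher by 14096 − 5900 = 8196 ft.

A by 8196 ft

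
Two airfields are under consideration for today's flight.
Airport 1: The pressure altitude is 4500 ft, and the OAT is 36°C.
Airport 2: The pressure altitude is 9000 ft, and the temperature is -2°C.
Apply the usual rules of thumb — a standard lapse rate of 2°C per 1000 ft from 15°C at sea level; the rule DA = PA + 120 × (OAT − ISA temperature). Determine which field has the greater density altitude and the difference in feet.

Airport 2 by 1020 ft

Airport 1: ISA temp = 6°C, deviation +30°C, DA = 4500 + 120 × 30 = 8100 ft.
Airport 2: ISA temp = -3°C, deviation +1°C, DA = 9000 + 120 × 1 = 9120 ft.
Airport 2 is higher by 9120 − 8100 = 1020 ft.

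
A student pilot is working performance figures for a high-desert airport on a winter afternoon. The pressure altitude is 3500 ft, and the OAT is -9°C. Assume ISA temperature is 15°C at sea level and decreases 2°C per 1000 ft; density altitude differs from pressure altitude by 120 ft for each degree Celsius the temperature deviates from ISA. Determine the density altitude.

ISA temperature at 3500 ft = 15 − 2 × (3500/1000) = 8°C.
ISA deviation = -9 − 8 = -17°C.
Density altitude = 3500 + 120 × (-17) = 3500 + (-2040) = 1460 ft.

1460 ft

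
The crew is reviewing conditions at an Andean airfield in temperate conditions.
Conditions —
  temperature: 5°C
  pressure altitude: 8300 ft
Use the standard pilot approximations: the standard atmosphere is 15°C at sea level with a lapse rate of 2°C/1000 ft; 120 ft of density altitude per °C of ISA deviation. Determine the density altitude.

9092 ft

ISA temperature at 8300 ft = 15 − 2 × (8300/1000) = -1.6°C.
ISA deviation = 5 − (-1.6) = +6.6°C.
Density altitude = 8300 + 120 × (6.6) = 8300 + (+792) = 9092 ft.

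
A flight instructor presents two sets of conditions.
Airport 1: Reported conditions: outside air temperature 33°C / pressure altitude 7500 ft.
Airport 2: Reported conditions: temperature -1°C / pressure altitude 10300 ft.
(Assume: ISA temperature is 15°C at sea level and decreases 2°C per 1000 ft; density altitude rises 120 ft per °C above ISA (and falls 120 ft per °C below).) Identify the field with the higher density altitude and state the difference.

Airport 1: ISA temp = 0°C, deviation +33°C, DA = 7500 + 120 × 33 = 11460 ft.
Airport 2: ISA temp = -5.6°C, deviation +4.6°C, DA = 10300 + 120 × 4.6 = 10852 ft.
Airport 1 is higher by 11460 − 10852 = 608 ft.

Airport 1 by 608 ft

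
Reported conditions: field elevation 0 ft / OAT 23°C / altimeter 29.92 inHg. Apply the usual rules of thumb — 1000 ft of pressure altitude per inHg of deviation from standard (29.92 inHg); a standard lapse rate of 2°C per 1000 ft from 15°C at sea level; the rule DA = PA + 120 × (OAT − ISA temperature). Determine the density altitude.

Pressure altitude = 0 + (29.92 − 29.92) × 1000 = 0 + (0) = 0 ft.
ISA temperature at 0 ft = 15 − 2 × (0/1000) = 15°C.
ISA deviation = 23 − 15 = +8°C.
Density altitude = 0 + 120 × (8) = 960 ft.

960 ft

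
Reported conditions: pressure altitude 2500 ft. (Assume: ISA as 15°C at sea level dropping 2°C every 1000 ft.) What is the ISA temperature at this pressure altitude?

10°C

ISA temperature = 15 − 2 × (2500/1000) = 15 − 5 = 10°C.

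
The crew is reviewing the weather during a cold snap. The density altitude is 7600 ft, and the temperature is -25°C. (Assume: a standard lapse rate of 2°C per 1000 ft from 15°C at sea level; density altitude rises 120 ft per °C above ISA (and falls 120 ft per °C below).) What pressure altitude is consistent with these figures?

DA = PA + 120 × (OAT − (15 − 2·PA/1000)) = PA + 120·OAT − 1800 + 0.24·PA = 1.24·PA + 120·OAT − 1800.
So 1.24·PA = 7600 − 120 × (-25) + 1800 = 12400.
PA = 12400 / 1.24 = 10000 ft.

10000 ft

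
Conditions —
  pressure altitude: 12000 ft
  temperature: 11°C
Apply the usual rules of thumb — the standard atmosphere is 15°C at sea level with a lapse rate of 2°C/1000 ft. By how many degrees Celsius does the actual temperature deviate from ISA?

ISA temperature at 12000 ft = 15 − 2 × (12000/1000) = -9°C.
Deviation = OAT − ISA = 11 − (-9) = +20°C.

ISA+20°C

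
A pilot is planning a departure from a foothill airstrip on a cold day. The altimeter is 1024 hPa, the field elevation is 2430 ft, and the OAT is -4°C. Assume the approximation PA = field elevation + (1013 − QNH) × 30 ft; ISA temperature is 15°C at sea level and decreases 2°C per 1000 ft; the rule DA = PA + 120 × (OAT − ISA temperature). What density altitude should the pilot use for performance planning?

324 ft

Pressure altitude = 2430 + (1013 − 1024) × 30 = 2430 + (-330) = 2100 ft.
ISA temperature at 2100 ft = 15 − 2 × (2100/1000) = 10.8°C.
ISA deviation = -4 − 10.8 = -14.8°C.
Density altitude = 2100 + 120 × (-14.8) = 324 ft.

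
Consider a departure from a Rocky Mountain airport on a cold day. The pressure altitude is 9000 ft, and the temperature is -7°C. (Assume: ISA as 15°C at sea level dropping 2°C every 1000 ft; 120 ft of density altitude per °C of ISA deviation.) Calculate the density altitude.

8520 ft

ISA temperature at 9000 ft = 15 − 2 × (9000/1000) = -3°C.
ISA deviation = -7 − (-3) = -4°C.
Density altitude = 9000 + 120 × (-4) = 9000 + (-480) = 8520 ft.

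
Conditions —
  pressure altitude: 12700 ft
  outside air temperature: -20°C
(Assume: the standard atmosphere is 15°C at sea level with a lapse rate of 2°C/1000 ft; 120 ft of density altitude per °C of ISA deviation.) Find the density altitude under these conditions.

ISA temperature at 12700 ft = 15 − 2 × (12700/1000) = -10.4°C.
ISA deviation = -20 − (-10.4) = -9.6°C.
Density altitude = 12700 + 120 × (-9.6) = 12700 + (-1152) = 11548 ft.

11548 ft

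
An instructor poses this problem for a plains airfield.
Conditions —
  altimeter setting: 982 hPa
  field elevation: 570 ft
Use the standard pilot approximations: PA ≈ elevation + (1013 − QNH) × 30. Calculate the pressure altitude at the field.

Pressure correction = (1013 − 982) × 30 = +930 ft.
Pressure altitude = 570 + (+930) = 1500 ft.

1500 ft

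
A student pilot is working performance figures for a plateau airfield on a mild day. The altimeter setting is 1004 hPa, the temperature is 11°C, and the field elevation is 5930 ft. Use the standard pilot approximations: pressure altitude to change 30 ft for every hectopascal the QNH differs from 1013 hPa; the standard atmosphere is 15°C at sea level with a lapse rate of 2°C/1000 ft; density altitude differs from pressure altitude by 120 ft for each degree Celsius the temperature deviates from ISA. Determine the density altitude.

7208 ft

Pressure altitude = 5930 + (1013 − 1004) × 30 = 5930 + (+270) = 6200 ft.
ISA temperature at 6200 ft = 15 − 2 × (6200/1000) = 2.6°C.
ISA deviation = 11 − 2.6 = +8.4°C.
Density altitude = 6200 + 120 × (8.4) = 7208 ft.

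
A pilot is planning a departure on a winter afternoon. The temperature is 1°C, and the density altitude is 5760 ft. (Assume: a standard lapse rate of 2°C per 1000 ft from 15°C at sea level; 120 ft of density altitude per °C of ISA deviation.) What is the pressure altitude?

6000 ft

DA = PA + 120 × (OAT − (15 − 2·PA/1000)) = PA + 120·OAT − 1800 + 0.24·PA = 1.24·PA + 120·OAT − 1800.
So 1.24·PA = 5760 − 120 × 1 + 1800 = 7440.
PA = 7440 / 1.24 = 6000 ft.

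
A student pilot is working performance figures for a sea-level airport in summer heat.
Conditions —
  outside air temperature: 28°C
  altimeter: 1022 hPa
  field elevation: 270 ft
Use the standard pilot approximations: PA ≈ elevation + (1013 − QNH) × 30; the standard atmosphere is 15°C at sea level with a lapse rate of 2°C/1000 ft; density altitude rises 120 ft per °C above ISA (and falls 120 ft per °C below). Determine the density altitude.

1560 ft

Pressure altitude = 270 + (1013 − 1022) × 30 = 270 + (-270) = 0 ft.
ISA temperature at 0 ft = 15 − 2 × (0/1000) = 15°C.
ISA deviation = 28 − 15 = +13°C.
Density altitude = 0 + 120 × (13) = 1560 ft.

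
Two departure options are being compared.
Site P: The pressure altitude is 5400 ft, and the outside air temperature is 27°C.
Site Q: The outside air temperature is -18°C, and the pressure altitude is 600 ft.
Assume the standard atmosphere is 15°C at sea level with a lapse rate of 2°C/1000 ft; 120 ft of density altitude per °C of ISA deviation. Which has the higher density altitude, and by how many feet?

Site P by 11352 ft

Site P: ISA temp = 4.2°C, deviation +22.8°C, DA = 5400 + 120 × 22.8 = 8136 ft.
Site Q: ISA temp = 13.8°C, deviation -31.8°C, DA = 600 + 120 × (-31.8) = -3216 ft.
Site P is higher by 8136 − (-3216) = 11352 ft.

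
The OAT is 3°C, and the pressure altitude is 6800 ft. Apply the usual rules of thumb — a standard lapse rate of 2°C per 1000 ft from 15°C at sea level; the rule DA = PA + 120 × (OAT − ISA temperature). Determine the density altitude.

ISA temperature at 6800 ft = 15 − 2 × (6800/1000) = 1.4°C.
ISA deviation = 3 − 1.4 = +1.6°C.
Density altitude = 6800 + 120 × (1.6) = 6800 + (+192) = 6992 ft.

6992 ft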